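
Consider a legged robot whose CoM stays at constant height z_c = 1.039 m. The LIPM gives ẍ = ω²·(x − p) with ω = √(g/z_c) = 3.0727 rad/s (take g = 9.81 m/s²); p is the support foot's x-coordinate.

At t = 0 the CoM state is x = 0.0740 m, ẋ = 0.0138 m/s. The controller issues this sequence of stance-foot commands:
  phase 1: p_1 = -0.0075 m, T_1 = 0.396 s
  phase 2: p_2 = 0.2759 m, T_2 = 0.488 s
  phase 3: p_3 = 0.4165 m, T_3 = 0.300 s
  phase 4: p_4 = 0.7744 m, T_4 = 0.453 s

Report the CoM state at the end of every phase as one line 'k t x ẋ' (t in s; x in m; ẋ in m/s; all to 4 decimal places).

phase 1: p=-0.0075, T=0.396, ωT=1.216789, cosh=1.836255, sinh=1.540075; start (x,ẋ)=(0.074000, 0.013800) → end (x,ẋ)=(0.149071, 0.411014)
phase 2: p=0.2759, T=0.488, ωT=1.499478, cosh=2.351298, sinh=2.128051; start (x,ẋ)=(0.149071, 0.411014) → end (x,ẋ)=(0.262343, 0.137101)
phase 3: p=0.4165, T=0.300, ωT=0.921810, cosh=1.455817, sinh=1.058019; start (x,ẋ)=(0.262343, 0.137101) → end (x,ẋ)=(0.239283, -0.301566)
phase 4: p=0.7744, T=0.453, ωT=1.391933, cosh=2.135606, sinh=1.887012; start (x,ẋ)=(0.239283, -0.301566) → end (x,ẋ)=(-0.553597, -3.746752)

1 0.3960 0.1491 0.4110
2 0.8840 0.2623 0.1371
3 1.1840 0.2393 -0.3016
4 1.6370 -0.5536 -3.7468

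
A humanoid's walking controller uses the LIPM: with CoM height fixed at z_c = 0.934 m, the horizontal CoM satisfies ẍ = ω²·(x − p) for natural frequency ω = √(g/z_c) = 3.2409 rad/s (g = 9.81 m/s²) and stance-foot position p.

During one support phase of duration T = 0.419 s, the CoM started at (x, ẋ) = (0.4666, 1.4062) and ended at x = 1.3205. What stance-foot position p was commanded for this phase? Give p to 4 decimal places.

ωT = 3.2409·0.419 = 1.357937; cosh(ωT) = 2.072677, sinh(ωT) = 1.815487
x(T) = p + (x₀−p)·cosh(ωT) + (ẋ₀/ω)·sinh(ωT) ⇒ p·(1 − cosh) = x(T) − x₀·cosh − (ẋ₀/ω)·sinh
numerator   = 1.3205 − (0.4666)·2.072677 − (1.4062/3.2409)·1.815487 = -0.434336
denominator = 1 − 2.072677 = -1.072677
p = -0.434336 / -1.072677 = 0.4049

p = 0.4049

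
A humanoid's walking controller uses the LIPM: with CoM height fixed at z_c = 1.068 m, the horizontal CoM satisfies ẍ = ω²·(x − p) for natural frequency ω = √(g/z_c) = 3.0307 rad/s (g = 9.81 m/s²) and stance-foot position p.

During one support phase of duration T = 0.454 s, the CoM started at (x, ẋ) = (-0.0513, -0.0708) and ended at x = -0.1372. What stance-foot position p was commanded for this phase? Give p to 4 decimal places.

p = -0.0128

ωT = 3.0307·0.454 = 1.375938; cosh(ωT) = 2.105695, sinh(ωT) = 1.853092
x(T) = p + (x₀−p)·cosh(ωT) + (ẋ₀/ω)·sinh(ωT) ⇒ p·(1 − cosh) = x(T) − x₀·cosh − (ẋ₀/ω)·sinh
numerator   = -0.1372 − (-0.0513)·2.105695 − (-0.0708/3.0307)·1.853092 = 0.014112
denominator = 1 − 2.105695 = -1.105695
p = 0.014112 / -1.105695 = -0.0128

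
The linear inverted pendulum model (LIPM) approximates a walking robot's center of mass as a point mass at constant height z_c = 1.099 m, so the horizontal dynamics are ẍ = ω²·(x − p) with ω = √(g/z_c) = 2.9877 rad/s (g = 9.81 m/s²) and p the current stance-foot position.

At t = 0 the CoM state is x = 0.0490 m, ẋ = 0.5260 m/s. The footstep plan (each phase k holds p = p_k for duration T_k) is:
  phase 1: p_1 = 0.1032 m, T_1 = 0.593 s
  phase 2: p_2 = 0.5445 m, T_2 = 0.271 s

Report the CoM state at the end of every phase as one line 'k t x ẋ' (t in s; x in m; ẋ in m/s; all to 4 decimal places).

phase 1: p=0.1032, T=0.593, ωT=1.771706, cosh=3.025460, sinh=2.855418; start (x,ẋ)=(0.049000, 0.526000) → end (x,ẋ)=(0.441931, 1.129005)
phase 2: p=0.5445, T=0.271, ωT=0.809667, cosh=1.346083, sinh=0.901076; start (x,ẋ)=(0.441931, 1.129005) → end (x,ẋ)=(0.746936, 1.243603)

1 0.5930 0.4419 1.1290
2 0.8640 0.7469 1.2436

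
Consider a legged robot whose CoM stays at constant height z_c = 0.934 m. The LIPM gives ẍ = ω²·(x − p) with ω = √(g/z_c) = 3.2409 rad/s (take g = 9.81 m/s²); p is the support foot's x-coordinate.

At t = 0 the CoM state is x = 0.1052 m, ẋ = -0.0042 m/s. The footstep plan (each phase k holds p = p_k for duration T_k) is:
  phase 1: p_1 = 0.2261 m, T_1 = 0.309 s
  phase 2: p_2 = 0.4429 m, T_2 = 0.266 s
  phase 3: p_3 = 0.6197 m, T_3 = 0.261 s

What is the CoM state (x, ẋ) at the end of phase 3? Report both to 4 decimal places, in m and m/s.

x = -1.1637, ẋ = -5.3806

phase 1: p=0.2261, T=0.309, ωT=1.001438, cosh=1.544772, sinh=1.177422; start (x,ẋ)=(0.105200, -0.004200) → end (x,ẋ)=(0.037811, -0.467831)
phase 2: p=0.4429, T=0.266, ωT=0.862079, cosh=1.395181, sinh=0.972898; start (x,ẋ)=(0.037811, -0.467831) → end (x,ẋ)=(-0.262712, -1.929981)
phase 3: p=0.6197, T=0.261, ωT=0.845875, cosh=1.379599, sinh=0.950417; start (x,ẋ)=(-0.262712, -1.929981) → end (x,ẋ)=(-1.163656, -5.380611)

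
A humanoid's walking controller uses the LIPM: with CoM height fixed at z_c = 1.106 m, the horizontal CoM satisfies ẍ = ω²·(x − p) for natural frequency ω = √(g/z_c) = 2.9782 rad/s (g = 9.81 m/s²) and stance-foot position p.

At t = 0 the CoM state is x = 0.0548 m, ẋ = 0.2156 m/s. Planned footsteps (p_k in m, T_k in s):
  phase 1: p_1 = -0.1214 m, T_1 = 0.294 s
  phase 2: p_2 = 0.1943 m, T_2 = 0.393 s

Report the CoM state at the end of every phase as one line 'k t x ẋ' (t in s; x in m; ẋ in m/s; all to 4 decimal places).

1 0.2940 0.1986 0.8241
2 0.6870 0.6049 1.4746

phase 1: p=-0.1214, T=0.294, ωT=0.875591, cosh=1.408454, sinh=0.991839; start (x,ẋ)=(0.054800, 0.215600) → end (x,ẋ)=(0.198572, 0.824139)
phase 2: p=0.1943, T=0.393, ωT=1.170433, cosh=1.766810, sinh=1.456577; start (x,ẋ)=(0.198572, 0.824139) → end (x,ẋ)=(0.604917, 1.474626)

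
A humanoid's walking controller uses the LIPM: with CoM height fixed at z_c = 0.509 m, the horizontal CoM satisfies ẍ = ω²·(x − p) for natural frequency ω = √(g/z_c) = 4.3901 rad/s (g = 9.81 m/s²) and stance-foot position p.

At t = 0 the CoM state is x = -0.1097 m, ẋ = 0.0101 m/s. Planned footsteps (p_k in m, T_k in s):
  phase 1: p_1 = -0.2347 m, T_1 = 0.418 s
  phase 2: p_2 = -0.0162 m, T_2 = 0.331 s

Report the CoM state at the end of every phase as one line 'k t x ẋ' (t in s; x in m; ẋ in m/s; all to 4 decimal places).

1 0.4180 0.1739 1.7078
2 0.7490 1.1988 5.5382

phase 1: p=-0.2347, T=0.418, ωT=1.835062, cosh=3.212562, sinh=3.052959; start (x,ẋ)=(-0.109700, 0.010100) → end (x,ẋ)=(0.173894, 1.707796)
phase 2: p=-0.0162, T=0.331, ωT=1.453123, cosh=2.255144, sinh=2.021305; start (x,ẋ)=(0.173894, 1.707796) → end (x,ẋ)=(1.198799, 5.538170)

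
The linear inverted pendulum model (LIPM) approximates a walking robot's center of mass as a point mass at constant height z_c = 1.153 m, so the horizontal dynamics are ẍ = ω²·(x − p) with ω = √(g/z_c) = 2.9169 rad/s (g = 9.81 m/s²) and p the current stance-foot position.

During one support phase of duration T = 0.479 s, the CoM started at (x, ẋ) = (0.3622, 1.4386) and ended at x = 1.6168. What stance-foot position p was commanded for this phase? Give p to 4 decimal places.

p = 0.0843

ωT = 2.9169·0.479 = 1.397195; cosh(ωT) = 2.145566, sinh(ωT) = 1.898276
x(T) = p + (x₀−p)·cosh(ωT) + (ẋ₀/ω)·sinh(ωT) ⇒ p·(1 − cosh) = x(T) − x₀·cosh − (ẋ₀/ω)·sinh
numerator   = 1.6168 − (0.3622)·2.145566 − (1.4386/2.9169)·1.898276 = -0.096544
denominator = 1 − 2.145566 = -1.145566
p = -0.096544 / -1.145566 = 0.0843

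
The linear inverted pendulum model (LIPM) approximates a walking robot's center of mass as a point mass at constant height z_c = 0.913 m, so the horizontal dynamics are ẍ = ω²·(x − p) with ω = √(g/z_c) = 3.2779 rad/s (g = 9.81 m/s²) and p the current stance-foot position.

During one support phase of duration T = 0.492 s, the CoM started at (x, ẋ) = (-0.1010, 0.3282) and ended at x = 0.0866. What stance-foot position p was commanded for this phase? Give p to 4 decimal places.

p = -0.0677

ωT = 3.2779·0.492 = 1.612727; cosh(ωT) = 2.607907, sinh(ωT) = 2.408564
x(T) = p + (x₀−p)·cosh(ωT) + (ẋ₀/ω)·sinh(ωT) ⇒ p·(1 − cosh) = x(T) − x₀·cosh − (ẋ₀/ω)·sinh
numerator   = 0.0866 − (-0.1010)·2.607907 − (0.3282/3.2779)·2.408564 = 0.108841
denominator = 1 − 2.607907 = -1.607907
p = 0.108841 / -1.607907 = -0.0677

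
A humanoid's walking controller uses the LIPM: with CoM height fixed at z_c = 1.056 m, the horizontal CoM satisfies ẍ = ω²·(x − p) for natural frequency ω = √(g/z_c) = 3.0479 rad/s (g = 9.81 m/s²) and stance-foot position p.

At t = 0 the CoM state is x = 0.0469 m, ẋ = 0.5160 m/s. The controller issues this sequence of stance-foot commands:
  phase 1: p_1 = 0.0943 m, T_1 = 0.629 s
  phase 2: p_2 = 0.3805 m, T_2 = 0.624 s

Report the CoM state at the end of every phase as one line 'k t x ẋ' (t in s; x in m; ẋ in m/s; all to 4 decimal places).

phase 1: p=0.0943, T=0.629, ωT=1.917129, cosh=3.474216, sinh=3.327188; start (x,ẋ)=(0.046900, 0.516000) → end (x,ẋ)=(0.492905, 1.312015)
phase 2: p=0.3805, T=0.624, ωT=1.901890, cosh=3.423913, sinh=3.274627; start (x,ẋ)=(0.492905, 1.312015) → end (x,ẋ)=(2.174977, 5.614108)

1 0.6290 0.4929 1.3120
2 1.2530 2.1750 5.6141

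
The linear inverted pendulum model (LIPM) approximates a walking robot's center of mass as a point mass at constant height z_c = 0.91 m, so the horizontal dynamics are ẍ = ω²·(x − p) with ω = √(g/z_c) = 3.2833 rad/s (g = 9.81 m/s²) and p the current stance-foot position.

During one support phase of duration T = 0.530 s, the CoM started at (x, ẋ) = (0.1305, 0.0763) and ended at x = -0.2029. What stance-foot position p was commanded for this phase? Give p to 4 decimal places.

p = 0.3358

ωT = 3.2833·0.530 = 1.740149; cosh(ωT) = 2.936843, sinh(ωT) = 2.761349
x(T) = p + (x₀−p)·cosh(ωT) + (ẋ₀/ω)·sinh(ωT) ⇒ p·(1 − cosh) = x(T) − x₀·cosh − (ẋ₀/ω)·sinh
numerator   = -0.2029 − (0.1305)·2.936843 − (0.0763/3.2833)·2.761349 = -0.650329
denominator = 1 − 2.936843 = -1.936843
p = -0.650329 / -1.936843 = 0.3358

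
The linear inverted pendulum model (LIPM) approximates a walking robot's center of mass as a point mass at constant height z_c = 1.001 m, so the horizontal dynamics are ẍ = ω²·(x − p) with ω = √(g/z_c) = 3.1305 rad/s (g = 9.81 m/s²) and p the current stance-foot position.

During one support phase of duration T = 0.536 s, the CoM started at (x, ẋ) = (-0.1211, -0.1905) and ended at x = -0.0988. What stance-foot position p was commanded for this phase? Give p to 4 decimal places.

p = -0.2225

ωT = 3.1305·0.536 = 1.677948; cosh(ωT) = 2.770657, sinh(ωT) = 2.583900
x(T) = p + (x₀−p)·cosh(ωT) + (ẋ₀/ω)·sinh(ωT) ⇒ p·(1 − cosh) = x(T) − x₀·cosh − (ẋ₀/ω)·sinh
numerator   = -0.0988 − (-0.1211)·2.770657 − (-0.1905/3.1305)·2.583900 = 0.393964
denominator = 1 − 2.770657 = -1.770657
p = 0.393964 / -1.770657 = -0.2225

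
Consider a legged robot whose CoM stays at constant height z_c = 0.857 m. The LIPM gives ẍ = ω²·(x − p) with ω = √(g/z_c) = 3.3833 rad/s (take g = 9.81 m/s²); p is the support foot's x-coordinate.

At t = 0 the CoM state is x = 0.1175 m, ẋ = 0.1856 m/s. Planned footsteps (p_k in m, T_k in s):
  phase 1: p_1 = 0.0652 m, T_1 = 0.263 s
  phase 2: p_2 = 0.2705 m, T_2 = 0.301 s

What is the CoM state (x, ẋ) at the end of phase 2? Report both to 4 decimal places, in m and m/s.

x = 0.3102, ẋ = 0.3865

phase 1: p=0.0652, T=0.263, ωT=0.889808, cosh=1.422698, sinh=1.011964; start (x,ẋ)=(0.117500, 0.185600) → end (x,ẋ)=(0.195121, 0.443116)
phase 2: p=0.2705, T=0.301, ωT=1.018373, cosh=1.564935, sinh=1.203753; start (x,ẋ)=(0.195121, 0.443116) → end (x,ẋ)=(0.310194, 0.386456)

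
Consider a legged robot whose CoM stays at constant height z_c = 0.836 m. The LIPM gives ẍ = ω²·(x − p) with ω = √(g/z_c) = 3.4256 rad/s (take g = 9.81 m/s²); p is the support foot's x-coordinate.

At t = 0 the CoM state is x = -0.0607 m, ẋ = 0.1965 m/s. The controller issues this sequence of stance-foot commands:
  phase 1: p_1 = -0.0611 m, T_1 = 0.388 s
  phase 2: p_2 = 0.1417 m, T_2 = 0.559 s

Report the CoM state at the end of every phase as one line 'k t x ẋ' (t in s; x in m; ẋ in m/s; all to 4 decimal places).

1 0.3880 0.0405 0.3996
2 0.9470 0.1779 0.2341

phase 1: p=-0.0611, T=0.388, ωT=1.329133, cosh=2.021236, sinh=1.756530; start (x,ẋ)=(-0.060700, 0.196500) → end (x,ẋ)=(0.040467, 0.399580)
phase 2: p=0.1417, T=0.559, ωT=1.914910, cosh=3.466843, sinh=3.319488; start (x,ẋ)=(0.040467, 0.399580) → end (x,ẋ)=(0.177943, 0.234135)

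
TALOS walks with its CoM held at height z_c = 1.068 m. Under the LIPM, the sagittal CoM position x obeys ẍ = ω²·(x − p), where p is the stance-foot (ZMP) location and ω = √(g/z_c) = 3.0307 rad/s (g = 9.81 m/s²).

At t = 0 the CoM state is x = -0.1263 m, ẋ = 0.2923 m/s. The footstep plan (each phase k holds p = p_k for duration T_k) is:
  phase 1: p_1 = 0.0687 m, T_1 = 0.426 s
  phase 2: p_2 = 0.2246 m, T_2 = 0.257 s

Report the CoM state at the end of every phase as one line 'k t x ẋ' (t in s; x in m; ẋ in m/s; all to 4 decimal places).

1 0.4260 -0.1506 -0.4217
2 0.6830 -0.3899 -1.5341

phase 1: p=0.0687, T=0.426, ωT=1.291078, cosh=1.955840, sinh=1.680866; start (x,ẋ)=(-0.126300, 0.292300) → end (x,ẋ)=(-0.150575, -0.421677)
phase 2: p=0.2246, T=0.257, ωT=0.778890, cosh=1.318984, sinh=0.860068; start (x,ẋ)=(-0.150575, -0.421677) → end (x,ẋ)=(-0.389916, -1.534121)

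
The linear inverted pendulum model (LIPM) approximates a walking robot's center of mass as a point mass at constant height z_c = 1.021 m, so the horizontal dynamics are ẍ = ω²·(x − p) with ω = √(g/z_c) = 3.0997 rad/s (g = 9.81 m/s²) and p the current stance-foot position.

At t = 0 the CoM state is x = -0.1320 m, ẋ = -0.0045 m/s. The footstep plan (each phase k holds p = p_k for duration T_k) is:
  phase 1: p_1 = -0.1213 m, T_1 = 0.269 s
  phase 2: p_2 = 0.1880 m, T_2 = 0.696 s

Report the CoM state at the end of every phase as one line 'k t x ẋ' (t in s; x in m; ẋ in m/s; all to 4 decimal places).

phase 1: p=-0.1213, T=0.269, ωT=0.833819, cosh=1.368241, sinh=0.933854; start (x,ẋ)=(-0.132000, -0.004500) → end (x,ẋ)=(-0.137296, -0.037130)
phase 2: p=0.1880, T=0.696, ωT=2.157391, cosh=4.382086, sinh=4.266460; start (x,ẋ)=(-0.137296, -0.037130) → end (x,ẋ)=(-1.288581, -4.464662)

1 0.2690 -0.1373 -0.0371
2 0.9650 -1.2886 -4.4647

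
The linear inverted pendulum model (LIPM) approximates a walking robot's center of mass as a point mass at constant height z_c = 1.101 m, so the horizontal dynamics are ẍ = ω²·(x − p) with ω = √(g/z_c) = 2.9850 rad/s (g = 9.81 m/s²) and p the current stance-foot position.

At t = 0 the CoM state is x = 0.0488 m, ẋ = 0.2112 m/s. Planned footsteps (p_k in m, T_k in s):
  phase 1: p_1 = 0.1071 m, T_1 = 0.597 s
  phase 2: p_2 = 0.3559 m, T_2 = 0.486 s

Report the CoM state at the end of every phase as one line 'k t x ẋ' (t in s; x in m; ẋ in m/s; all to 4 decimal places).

1 0.5970 0.1332 0.1429
2 1.0830 -0.0487 -1.0183

phase 1: p=0.1071, T=0.597, ωT=1.782045, cosh=3.055145, sinh=2.886851; start (x,ẋ)=(0.048800, 0.211200) → end (x,ẋ)=(0.133241, 0.142861)
phase 2: p=0.3559, T=0.486, ωT=1.450710, cosh=2.250273, sinh=2.015869; start (x,ẋ)=(0.133241, 0.142861) → end (x,ẋ)=(-0.048666, -1.018348)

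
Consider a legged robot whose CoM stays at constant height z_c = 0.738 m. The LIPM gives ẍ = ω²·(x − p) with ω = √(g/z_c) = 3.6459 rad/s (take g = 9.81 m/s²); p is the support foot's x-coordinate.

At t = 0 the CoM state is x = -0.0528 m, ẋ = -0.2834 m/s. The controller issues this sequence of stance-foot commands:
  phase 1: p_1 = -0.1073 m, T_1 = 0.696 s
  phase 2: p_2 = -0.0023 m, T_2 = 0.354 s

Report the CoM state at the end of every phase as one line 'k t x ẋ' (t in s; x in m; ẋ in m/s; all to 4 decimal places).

1 0.6960 -0.2490 -0.5547
2 1.0500 -0.7402 -2.5956

phase 1: p=-0.1073, T=0.696, ωT=2.537546, cosh=6.363829, sinh=6.284769; start (x,ẋ)=(-0.052800, -0.283400) → end (x,ẋ)=(-0.248994, -0.554716)
phase 2: p=-0.0023, T=0.354, ωT=1.290649, cosh=1.955118, sinh=1.680026; start (x,ẋ)=(-0.248994, -0.554716) → end (x,ẋ)=(-0.740227, -2.595584)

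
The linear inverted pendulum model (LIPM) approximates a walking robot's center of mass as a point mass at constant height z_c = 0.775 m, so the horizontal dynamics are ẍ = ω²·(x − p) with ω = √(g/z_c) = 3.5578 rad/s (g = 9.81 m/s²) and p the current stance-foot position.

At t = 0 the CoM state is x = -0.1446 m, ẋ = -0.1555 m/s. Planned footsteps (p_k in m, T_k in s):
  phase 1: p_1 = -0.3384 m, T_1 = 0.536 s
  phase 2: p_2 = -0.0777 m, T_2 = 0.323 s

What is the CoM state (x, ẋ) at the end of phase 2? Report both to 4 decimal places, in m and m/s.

phase 1: p=-0.3384, T=0.536, ωT=1.906981, cosh=3.440629, sinh=3.292101; start (x,ẋ)=(-0.144600, -0.155500) → end (x,ẋ)=(0.184507, 1.734891)
phase 2: p=-0.0777, T=0.323, ωT=1.149169, cosh=1.736235, sinh=1.419335; start (x,ẋ)=(0.184507, 1.734891) → end (x,ẋ)=(1.069664, 4.336248)

x = 1.0697, ẋ = 4.3362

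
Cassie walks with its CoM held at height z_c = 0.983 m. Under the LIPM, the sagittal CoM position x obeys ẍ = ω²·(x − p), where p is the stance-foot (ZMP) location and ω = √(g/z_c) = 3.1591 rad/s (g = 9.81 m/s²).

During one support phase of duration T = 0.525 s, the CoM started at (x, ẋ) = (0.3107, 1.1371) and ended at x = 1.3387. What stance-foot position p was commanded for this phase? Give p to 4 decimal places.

ωT = 3.1591·0.525 = 1.658528; cosh(ωT) = 2.720996, sinh(ωT) = 2.530577
x(T) = p + (x₀−p)·cosh(ωT) + (ẋ₀/ω)·sinh(ωT) ⇒ p·(1 − cosh) = x(T) − x₀·cosh − (ẋ₀/ω)·sinh
numerator   = 1.3387 − (0.3107)·2.720996 − (1.1371/3.1591)·2.530577 = -0.417580
denominator = 1 − 2.720996 = -1.720996
p = -0.417580 / -1.720996 = 0.2426

p = 0.2426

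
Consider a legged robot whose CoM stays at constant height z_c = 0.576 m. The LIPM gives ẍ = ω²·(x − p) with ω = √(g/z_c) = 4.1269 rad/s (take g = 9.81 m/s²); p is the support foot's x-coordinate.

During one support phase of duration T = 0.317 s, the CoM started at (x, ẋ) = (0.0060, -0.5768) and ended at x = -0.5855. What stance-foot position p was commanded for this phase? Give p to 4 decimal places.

ωT = 4.1269·0.317 = 1.308227; cosh(ωT) = 1.984954, sinh(ωT) = 1.714655
x(T) = p + (x₀−p)·cosh(ωT) + (ẋ₀/ω)·sinh(ωT) ⇒ p·(1 − cosh) = x(T) − x₀·cosh − (ẋ₀/ω)·sinh
numerator   = -0.5855 − (0.0060)·1.984954 − (-0.5768/4.1269)·1.714655 = -0.357759
denominator = 1 − 1.984954 = -0.984954
p = -0.357759 / -0.984954 = 0.3632

p = 0.3632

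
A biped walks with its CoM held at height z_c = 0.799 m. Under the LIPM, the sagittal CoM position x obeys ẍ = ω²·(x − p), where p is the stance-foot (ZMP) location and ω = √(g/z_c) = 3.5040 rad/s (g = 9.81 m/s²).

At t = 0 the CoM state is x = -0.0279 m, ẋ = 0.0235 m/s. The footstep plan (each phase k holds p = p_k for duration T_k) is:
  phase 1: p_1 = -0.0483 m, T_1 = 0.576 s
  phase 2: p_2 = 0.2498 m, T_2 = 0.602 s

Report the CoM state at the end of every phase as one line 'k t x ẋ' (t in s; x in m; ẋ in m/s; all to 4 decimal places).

phase 1: p=-0.0483, T=0.576, ωT=2.018304, cosh=3.829216, sinh=3.696335; start (x,ẋ)=(-0.027900, 0.023500) → end (x,ẋ)=(0.054606, 0.354207)
phase 2: p=0.2498, T=0.602, ωT=2.109408, cosh=4.182335, sinh=4.061025; start (x,ẋ)=(0.054606, 0.354207) → end (x,ẋ)=(-0.156053, -1.296169)

1 0.5760 0.0546 0.3542
2 1.1780 -0.1561 -1.2962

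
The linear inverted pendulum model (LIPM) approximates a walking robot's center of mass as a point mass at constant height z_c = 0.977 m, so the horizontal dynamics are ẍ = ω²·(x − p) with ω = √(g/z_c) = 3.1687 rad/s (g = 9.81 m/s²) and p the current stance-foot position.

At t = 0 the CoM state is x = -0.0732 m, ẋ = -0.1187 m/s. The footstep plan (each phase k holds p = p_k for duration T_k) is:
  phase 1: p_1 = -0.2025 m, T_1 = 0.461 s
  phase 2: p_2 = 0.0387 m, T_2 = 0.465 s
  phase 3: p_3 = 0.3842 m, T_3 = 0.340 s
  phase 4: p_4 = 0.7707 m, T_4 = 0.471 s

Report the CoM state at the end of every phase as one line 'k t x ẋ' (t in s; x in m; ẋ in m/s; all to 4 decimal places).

1 0.4610 0.0147 0.5657
2 0.9260 0.3528 1.1422
3 1.2660 0.8007 1.7425
4 1.7370 2.0020 4.2719

phase 1: p=-0.2025, T=0.461, ωT=1.460771, cosh=2.270668, sinh=2.038611; start (x,ẋ)=(-0.073200, -0.118700) → end (x,ẋ)=(0.014731, 0.565717)
phase 2: p=0.0387, T=0.465, ωT=1.473445, cosh=2.296690, sinh=2.067556; start (x,ẋ)=(0.014731, 0.565717) → end (x,ẋ)=(0.352777, 1.142243)
phase 3: p=0.3842, T=0.340, ωT=1.077358, cosh=1.638702, sinh=1.298208; start (x,ẋ)=(0.352777, 1.142243) → end (x,ẋ)=(0.800680, 1.742531)
phase 4: p=0.7707, T=0.471, ωT=1.492458, cosh=2.336417, sinh=2.111597; start (x,ẋ)=(0.800680, 1.742531) → end (x,ẋ)=(2.001956, 4.271877)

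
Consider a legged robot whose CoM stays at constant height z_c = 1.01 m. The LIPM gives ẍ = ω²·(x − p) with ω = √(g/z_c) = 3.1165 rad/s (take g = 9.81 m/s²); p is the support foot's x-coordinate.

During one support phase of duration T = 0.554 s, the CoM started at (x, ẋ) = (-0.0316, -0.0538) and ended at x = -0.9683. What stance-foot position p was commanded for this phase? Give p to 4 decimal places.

ωT = 3.1165·0.554 = 1.726541; cosh(ωT) = 2.899538, sinh(ωT) = 2.721639
x(T) = p + (x₀−p)·cosh(ωT) + (ẋ₀/ω)·sinh(ωT) ⇒ p·(1 − cosh) = x(T) − x₀·cosh − (ẋ₀/ω)·sinh
numerator   = -0.9683 − (-0.0316)·2.899538 − (-0.0538/3.1165)·2.721639 = -0.829691
denominator = 1 − 2.899538 = -1.899538
p = -0.829691 / -1.899538 = 0.4368

p = 0.4368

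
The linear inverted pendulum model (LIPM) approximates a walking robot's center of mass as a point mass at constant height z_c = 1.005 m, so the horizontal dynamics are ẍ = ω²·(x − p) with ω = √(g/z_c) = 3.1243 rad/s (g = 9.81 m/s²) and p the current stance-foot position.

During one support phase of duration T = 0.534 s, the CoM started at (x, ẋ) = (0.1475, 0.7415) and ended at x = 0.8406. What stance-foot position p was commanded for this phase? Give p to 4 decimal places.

p = 0.0982

ωT = 3.1243·0.534 = 1.668376; cosh(ωT) = 2.746051, sinh(ωT) = 2.557498
x(T) = p + (x₀−p)·cosh(ωT) + (ẋ₀/ω)·sinh(ωT) ⇒ p·(1 − cosh) = x(T) − x₀·cosh − (ẋ₀/ω)·sinh
numerator   = 0.8406 − (0.1475)·2.746051 − (0.7415/3.1243)·2.557498 = -0.171422
denominator = 1 − 2.746051 = -1.746051
p = -0.171422 / -1.746051 = 0.0982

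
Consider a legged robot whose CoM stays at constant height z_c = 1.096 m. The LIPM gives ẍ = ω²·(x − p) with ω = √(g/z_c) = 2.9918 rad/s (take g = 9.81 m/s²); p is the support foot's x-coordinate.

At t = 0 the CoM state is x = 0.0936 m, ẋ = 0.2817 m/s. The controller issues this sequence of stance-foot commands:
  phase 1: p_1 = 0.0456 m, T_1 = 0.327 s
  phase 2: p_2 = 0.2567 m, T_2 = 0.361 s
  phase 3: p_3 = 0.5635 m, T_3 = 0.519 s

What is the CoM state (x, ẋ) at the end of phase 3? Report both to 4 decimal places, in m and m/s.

x = 0.9600, ẋ = 1.4298

phase 1: p=0.0456, T=0.327, ωT=0.978319, cosh=1.517961, sinh=1.142019; start (x,ẋ)=(0.093600, 0.281700) → end (x,ẋ)=(0.225992, 0.591611)
phase 2: p=0.2567, T=0.361, ωT=1.080040, cosh=1.642189, sinh=1.302607; start (x,ẋ)=(0.225992, 0.591611) → end (x,ẋ)=(0.463854, 0.851862)
phase 3: p=0.5635, T=0.519, ωT=1.552744, cosh=2.468042, sinh=2.256375; start (x,ẋ)=(0.463854, 0.851862) → end (x,ẋ)=(0.960032, 1.429759)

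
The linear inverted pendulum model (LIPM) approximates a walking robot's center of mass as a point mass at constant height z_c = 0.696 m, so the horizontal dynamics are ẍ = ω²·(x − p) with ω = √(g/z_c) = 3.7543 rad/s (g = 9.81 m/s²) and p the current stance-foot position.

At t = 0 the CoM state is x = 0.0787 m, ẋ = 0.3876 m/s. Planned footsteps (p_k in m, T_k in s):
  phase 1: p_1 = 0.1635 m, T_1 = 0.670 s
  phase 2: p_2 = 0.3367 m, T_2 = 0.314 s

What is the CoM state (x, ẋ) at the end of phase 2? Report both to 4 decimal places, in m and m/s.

x = 0.3970, ẋ = 0.4441

phase 1: p=0.1635, T=0.670, ωT=2.515381, cosh=6.226077, sinh=6.145245; start (x,ẋ)=(0.078700, 0.387600) → end (x,ẋ)=(0.269974, 0.456799)
phase 2: p=0.3367, T=0.314, ωT=1.178850, cosh=1.779133, sinh=1.471501; start (x,ẋ)=(0.269974, 0.456799) → end (x,ẋ)=(0.397028, 0.444079)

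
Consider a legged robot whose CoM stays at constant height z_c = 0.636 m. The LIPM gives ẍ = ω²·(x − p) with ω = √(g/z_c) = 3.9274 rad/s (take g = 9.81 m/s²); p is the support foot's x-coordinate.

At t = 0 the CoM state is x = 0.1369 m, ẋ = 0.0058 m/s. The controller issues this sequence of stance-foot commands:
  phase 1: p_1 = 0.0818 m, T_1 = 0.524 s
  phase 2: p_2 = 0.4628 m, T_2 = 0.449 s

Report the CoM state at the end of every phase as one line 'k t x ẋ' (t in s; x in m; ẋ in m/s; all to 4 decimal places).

phase 1: p=0.0818, T=0.524, ωT=2.057958, cosh=3.978838, sinh=3.851124; start (x,ẋ)=(0.136900, 0.005800) → end (x,ẋ)=(0.306721, 0.856459)
phase 2: p=0.4628, T=0.449, ωT=1.763403, cosh=3.001854, sinh=2.830394; start (x,ẋ)=(0.306721, 0.856459) → end (x,ẋ)=(0.611507, 0.835982)

1 0.5240 0.3067 0.8565
2 0.9730 0.6115 0.8360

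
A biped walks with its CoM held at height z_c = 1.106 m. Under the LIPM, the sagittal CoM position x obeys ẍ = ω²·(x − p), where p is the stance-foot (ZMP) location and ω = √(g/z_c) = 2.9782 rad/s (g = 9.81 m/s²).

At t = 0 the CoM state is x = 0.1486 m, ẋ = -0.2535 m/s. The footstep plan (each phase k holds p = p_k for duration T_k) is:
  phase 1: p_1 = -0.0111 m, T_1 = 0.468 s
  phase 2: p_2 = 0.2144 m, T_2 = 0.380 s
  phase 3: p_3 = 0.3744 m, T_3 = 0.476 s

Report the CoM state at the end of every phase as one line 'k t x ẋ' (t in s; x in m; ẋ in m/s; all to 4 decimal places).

phase 1: p=-0.0111, T=0.468, ωT=1.393798, cosh=2.139129, sinh=1.890997; start (x,ẋ)=(0.148600, -0.253500) → end (x,ẋ)=(0.169560, 0.357124)
phase 2: p=0.2144, T=0.380, ωT=1.131716, cosh=1.711726, sinh=1.389247; start (x,ẋ)=(0.169560, 0.357124) → end (x,ẋ)=(0.304235, 0.425775)
phase 3: p=0.3744, T=0.476, ωT=1.417623, cosh=2.184794, sinh=1.942505; start (x,ẋ)=(0.304235, 0.425775) → end (x,ẋ)=(0.498811, 0.524312)

1 0.4680 0.1696 0.3571
2 0.8480 0.3042 0.4258
3 1.3240 0.4988 0.5243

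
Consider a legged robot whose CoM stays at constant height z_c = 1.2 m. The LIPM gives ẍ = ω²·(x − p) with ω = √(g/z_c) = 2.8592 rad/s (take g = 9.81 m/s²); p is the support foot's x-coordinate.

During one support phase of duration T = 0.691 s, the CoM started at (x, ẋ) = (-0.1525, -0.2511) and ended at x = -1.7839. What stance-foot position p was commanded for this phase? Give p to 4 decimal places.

ωT = 2.8592·0.691 = 1.975707; cosh(ωT) = 3.675191, sinh(ωT) = 3.536527
x(T) = p + (x₀−p)·cosh(ωT) + (ẋ₀/ω)·sinh(ωT) ⇒ p·(1 − cosh) = x(T) − x₀·cosh − (ẋ₀/ω)·sinh
numerator   = -1.7839 − (-0.1525)·3.675191 − (-0.2511/2.8592)·3.536527 = -0.912849
denominator = 1 − 3.675191 = -2.675191
p = -0.912849 / -2.675191 = 0.3412

p = 0.3412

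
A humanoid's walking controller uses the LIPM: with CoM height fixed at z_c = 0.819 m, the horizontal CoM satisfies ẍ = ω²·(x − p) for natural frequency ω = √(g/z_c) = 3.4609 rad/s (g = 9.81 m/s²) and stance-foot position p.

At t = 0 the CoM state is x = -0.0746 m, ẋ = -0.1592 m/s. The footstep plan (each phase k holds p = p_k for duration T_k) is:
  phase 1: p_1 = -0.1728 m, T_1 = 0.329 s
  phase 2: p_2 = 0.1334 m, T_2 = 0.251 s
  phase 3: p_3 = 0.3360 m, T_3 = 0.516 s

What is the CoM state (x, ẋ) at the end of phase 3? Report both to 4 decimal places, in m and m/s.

phase 1: p=-0.1728, T=0.329, ωT=1.138636, cosh=1.721381, sinh=1.401126; start (x,ẋ)=(-0.074600, -0.159200) → end (x,ẋ)=(-0.068212, 0.202143)
phase 2: p=0.1334, T=0.251, ωT=0.868686, cosh=1.401639, sinh=0.982137; start (x,ẋ)=(-0.068212, 0.202143) → end (x,ẋ)=(-0.091822, -0.401962)
phase 3: p=0.3360, T=0.516, ωT=1.785824, cosh=3.066077, sinh=2.898418; start (x,ẋ)=(-0.091822, -0.401962) → end (x,ẋ)=(-1.312369, -5.523989)

x = -1.3124, ẋ = -5.5240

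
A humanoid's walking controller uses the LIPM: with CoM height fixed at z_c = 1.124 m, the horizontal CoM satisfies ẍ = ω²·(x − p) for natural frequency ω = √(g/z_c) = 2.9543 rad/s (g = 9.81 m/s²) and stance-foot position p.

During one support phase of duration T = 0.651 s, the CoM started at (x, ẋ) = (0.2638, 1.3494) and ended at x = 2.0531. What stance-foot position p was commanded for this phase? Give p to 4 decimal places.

ωT = 2.9543·0.651 = 1.923249; cosh(ωT) = 3.494645, sinh(ωT) = 3.348513
x(T) = p + (x₀−p)·cosh(ωT) + (ẋ₀/ω)·sinh(ωT) ⇒ p·(1 − cosh) = x(T) − x₀·cosh − (ẋ₀/ω)·sinh
numerator   = 2.0531 − (0.2638)·3.494645 − (1.3494/2.9543)·3.348513 = -0.398247
denominator = 1 − 3.494645 = -2.494645
p = -0.398247 / -2.494645 = 0.1596

p = 0.1596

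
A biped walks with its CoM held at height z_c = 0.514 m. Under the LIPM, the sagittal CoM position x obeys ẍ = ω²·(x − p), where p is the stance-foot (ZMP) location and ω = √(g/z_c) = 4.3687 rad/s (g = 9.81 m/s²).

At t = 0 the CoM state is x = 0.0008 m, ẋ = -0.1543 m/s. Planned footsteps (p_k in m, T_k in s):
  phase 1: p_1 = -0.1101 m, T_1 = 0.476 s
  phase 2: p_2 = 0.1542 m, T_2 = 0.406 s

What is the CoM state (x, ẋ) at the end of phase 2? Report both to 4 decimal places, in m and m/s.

x = 1.1362, ẋ = 4.4724

phase 1: p=-0.1101, T=0.476, ωT=2.079501, cosh=4.062735, sinh=3.937742; start (x,ẋ)=(0.000800, -0.154300) → end (x,ẋ)=(0.201378, 1.280912)
phase 2: p=0.1542, T=0.406, ωT=1.773692, cosh=3.031138, sinh=2.861432; start (x,ẋ)=(0.201378, 1.280912) → end (x,ẋ)=(1.136183, 4.472387)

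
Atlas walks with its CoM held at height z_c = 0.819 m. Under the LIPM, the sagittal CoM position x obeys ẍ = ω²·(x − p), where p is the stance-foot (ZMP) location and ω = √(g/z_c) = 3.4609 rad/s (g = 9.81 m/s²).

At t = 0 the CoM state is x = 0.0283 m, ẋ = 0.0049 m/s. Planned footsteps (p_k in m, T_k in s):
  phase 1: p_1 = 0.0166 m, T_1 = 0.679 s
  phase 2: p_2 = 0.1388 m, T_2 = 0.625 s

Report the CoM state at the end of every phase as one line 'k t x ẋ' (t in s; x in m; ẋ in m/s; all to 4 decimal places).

1 0.6790 0.0859 0.2363
2 1.3040 0.1985 0.2547

phase 1: p=0.0166, T=0.679, ωT=2.349951, cosh=5.290215, sinh=5.194842; start (x,ẋ)=(0.028300, 0.004900) → end (x,ẋ)=(0.085850, 0.236274)
phase 2: p=0.1388, T=0.625, ωT=2.163063, cosh=4.406353, sinh=4.291381; start (x,ẋ)=(0.085850, 0.236274) → end (x,ẋ)=(0.198457, 0.254700)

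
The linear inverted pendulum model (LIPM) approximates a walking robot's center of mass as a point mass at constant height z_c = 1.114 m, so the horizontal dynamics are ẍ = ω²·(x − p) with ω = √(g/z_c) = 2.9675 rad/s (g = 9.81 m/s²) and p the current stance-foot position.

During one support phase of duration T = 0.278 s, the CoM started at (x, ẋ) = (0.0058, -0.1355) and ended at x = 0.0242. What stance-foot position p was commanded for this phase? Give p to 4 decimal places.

ωT = 2.9675·0.278 = 0.824965; cosh(ωT) = 1.360026, sinh(ωT) = 0.921775
x(T) = p + (x₀−p)·cosh(ωT) + (ẋ₀/ω)·sinh(ωT) ⇒ p·(1 − cosh) = x(T) − x₀·cosh − (ẋ₀/ω)·sinh
numerator   = 0.0242 − (0.0058)·1.360026 − (-0.1355/2.9675)·0.921775 = 0.058401
denominator = 1 − 1.360026 = -0.360026
p = 0.058401 / -0.360026 = -0.1622

p = -0.1622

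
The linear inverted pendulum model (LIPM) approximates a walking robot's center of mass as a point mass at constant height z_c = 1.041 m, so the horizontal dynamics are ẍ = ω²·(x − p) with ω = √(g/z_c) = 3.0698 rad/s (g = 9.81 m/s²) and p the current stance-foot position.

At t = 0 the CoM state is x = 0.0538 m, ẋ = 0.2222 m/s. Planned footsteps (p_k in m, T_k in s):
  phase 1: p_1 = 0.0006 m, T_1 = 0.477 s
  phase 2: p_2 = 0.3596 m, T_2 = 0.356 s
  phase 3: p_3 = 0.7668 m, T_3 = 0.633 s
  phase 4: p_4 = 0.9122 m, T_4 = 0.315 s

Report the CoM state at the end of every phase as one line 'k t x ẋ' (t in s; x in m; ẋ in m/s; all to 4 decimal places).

1 0.4770 0.2699 0.8404
2 0.8330 0.5732 1.0298
3 1.4660 1.2241 1.6364
4 1.7810 1.9813 3.5401

phase 1: p=0.0006, T=0.477, ωT=1.464295, cosh=2.277866, sinh=2.046625; start (x,ẋ)=(0.053800, 0.222200) → end (x,ẋ)=(0.269922, 0.840383)
phase 2: p=0.3596, T=0.356, ωT=1.092849, cosh=1.659010, sinh=1.323750; start (x,ẋ)=(0.269922, 0.840383) → end (x,ẋ)=(0.573212, 1.029786)
phase 3: p=0.7668, T=0.633, ωT=1.943183, cosh=3.562093, sinh=3.418846; start (x,ẋ)=(0.573212, 1.029786) → end (x,ẋ)=(1.224096, 1.636449)
phase 4: p=0.9122, T=0.315, ωT=0.966987, cosh=1.505118, sinh=1.124891; start (x,ẋ)=(1.224096, 1.636449) → end (x,ẋ)=(1.981297, 3.540084)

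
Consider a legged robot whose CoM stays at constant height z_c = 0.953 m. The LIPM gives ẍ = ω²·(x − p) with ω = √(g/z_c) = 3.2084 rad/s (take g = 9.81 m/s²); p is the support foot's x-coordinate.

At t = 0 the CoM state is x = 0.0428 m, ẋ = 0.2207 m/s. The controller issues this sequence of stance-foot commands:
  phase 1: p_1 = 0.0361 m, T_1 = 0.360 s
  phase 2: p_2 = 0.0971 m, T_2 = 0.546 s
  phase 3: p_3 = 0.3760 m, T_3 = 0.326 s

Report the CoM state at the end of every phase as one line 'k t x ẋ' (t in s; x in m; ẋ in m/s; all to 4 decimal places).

phase 1: p=0.0361, T=0.360, ωT=1.155024, cosh=1.744575, sinh=1.429525; start (x,ẋ)=(0.042800, 0.220700) → end (x,ẋ)=(0.146123, 0.415757)
phase 2: p=0.0971, T=0.546, ωT=1.751786, cosh=2.969178, sinh=2.795714; start (x,ẋ)=(0.146123, 0.415757) → end (x,ẋ)=(0.604938, 1.674182)
phase 3: p=0.3760, T=0.326, ωT=1.045938, cosh=1.598715, sinh=1.247353; start (x,ẋ)=(0.604938, 1.674182) → end (x,ẋ)=(1.392890, 3.592751)

1 0.3600 0.1461 0.4158
2 0.9060 0.6049 1.6742
3 1.2320 1.3929 3.5928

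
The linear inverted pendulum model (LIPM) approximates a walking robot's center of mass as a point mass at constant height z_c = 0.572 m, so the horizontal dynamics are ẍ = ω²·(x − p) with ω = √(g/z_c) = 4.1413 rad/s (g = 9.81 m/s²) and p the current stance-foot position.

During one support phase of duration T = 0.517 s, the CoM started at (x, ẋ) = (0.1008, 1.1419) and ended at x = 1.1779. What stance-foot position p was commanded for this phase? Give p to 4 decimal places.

ωT = 4.1413·0.517 = 2.141052; cosh(ωT) = 4.312958, sinh(ωT) = 4.195427
x(T) = p + (x₀−p)·cosh(ωT) + (ẋ₀/ω)·sinh(ωT) ⇒ p·(1 − cosh) = x(T) − x₀·cosh − (ẋ₀/ω)·sinh
numerator   = 1.1779 − (0.1008)·4.312958 − (1.1419/4.1413)·4.195427 = -0.413671
denominator = 1 − 4.312958 = -3.312958
p = -0.413671 / -3.312958 = 0.1249

p = 0.1249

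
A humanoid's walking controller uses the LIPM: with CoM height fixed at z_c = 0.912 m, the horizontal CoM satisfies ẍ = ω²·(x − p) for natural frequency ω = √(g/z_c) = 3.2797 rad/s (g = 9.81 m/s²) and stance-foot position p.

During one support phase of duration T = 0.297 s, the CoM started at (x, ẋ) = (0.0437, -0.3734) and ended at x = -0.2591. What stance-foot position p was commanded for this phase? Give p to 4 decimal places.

p = 0.3818

ωT = 3.2797·0.297 = 0.974071; cosh(ωT) = 1.513124, sinh(ωT) = 1.135581
x(T) = p + (x₀−p)·cosh(ωT) + (ẋ₀/ω)·sinh(ωT) ⇒ p·(1 − cosh) = x(T) − x₀·cosh − (ẋ₀/ω)·sinh
numerator   = -0.2591 − (0.0437)·1.513124 − (-0.3734/3.2797)·1.135581 = -0.195935
denominator = 1 − 1.513124 = -0.513124
p = -0.195935 / -0.513124 = 0.3818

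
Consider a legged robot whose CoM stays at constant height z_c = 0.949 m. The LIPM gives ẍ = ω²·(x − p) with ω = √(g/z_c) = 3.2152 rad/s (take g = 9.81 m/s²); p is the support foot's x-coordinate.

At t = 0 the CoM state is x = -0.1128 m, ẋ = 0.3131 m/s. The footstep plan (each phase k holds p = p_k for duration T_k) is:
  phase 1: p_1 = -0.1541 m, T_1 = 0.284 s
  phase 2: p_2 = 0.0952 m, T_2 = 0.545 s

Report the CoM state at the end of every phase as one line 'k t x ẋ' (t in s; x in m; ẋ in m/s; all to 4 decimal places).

1 0.2840 0.0075 0.5918
2 0.8290 0.3494 0.9687

phase 1: p=-0.1541, T=0.284, ωT=0.913117, cosh=1.446675, sinh=1.045403; start (x,ẋ)=(-0.112800, 0.313100) → end (x,ẋ)=(0.007450, 0.591771)
phase 2: p=0.0952, T=0.545, ωT=1.752284, cosh=2.970569, sinh=2.797192; start (x,ẋ)=(0.007450, 0.591771) → end (x,ẋ)=(0.349368, 0.968715)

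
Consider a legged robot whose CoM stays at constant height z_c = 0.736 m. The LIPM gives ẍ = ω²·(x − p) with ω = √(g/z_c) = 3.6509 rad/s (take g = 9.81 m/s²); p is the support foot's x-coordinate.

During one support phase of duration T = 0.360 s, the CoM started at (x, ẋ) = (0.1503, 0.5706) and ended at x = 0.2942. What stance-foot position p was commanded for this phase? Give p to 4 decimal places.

p = 0.2769

ωT = 3.6509·0.360 = 1.314324; cosh(ωT) = 1.995445, sinh(ωT) = 1.726789
x(T) = p + (x₀−p)·cosh(ωT) + (ẋ₀/ω)·sinh(ωT) ⇒ p·(1 − cosh) = x(T) − x₀·cosh − (ẋ₀/ω)·sinh
numerator   = 0.2942 − (0.1503)·1.995445 − (0.5706/3.6509)·1.726789 = -0.275596
denominator = 1 − 1.995445 = -0.995445
p = -0.275596 / -0.995445 = 0.2769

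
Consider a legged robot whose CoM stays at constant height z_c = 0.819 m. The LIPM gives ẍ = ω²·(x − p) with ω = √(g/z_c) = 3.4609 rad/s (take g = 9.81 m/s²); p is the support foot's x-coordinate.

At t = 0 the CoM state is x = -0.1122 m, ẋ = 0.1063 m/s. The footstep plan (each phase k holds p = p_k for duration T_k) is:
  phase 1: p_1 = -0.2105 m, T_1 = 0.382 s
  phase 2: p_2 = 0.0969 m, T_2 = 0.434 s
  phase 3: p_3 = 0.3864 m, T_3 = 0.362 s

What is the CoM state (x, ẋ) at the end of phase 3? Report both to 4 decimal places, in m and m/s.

x = 1.2168, ẋ = 3.2239

phase 1: p=-0.2105, T=0.382, ωT=1.322064, cosh=2.008870, sinh=1.742285; start (x,ẋ)=(-0.112200, 0.106300) → end (x,ẋ)=(0.040485, 0.806280)
phase 2: p=0.0969, T=0.434, ωT=1.502031, cosh=2.356738, sinh=2.134061; start (x,ẋ)=(0.040485, 0.806280) → end (x,ẋ)=(0.461114, 1.483525)
phase 3: p=0.3864, T=0.362, ωT=1.252846, cosh=1.892990, sinh=1.607300; start (x,ẋ)=(0.461114, 1.483525) → end (x,ẋ)=(1.216806, 3.223909)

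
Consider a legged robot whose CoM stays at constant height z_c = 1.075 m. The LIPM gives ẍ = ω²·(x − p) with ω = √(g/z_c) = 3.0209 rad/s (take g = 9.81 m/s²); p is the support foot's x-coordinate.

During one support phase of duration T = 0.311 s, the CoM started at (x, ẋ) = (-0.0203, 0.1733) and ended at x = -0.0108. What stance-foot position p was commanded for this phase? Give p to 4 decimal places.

p = 0.0907

ωT = 3.0209·0.311 = 0.939500; cosh(ωT) = 1.474762, sinh(ωT) = 1.083939
x(T) = p + (x₀−p)·cosh(ωT) + (ẋ₀/ω)·sinh(ωT) ⇒ p·(1 − cosh) = x(T) − x₀·cosh − (ẋ₀/ω)·sinh
numerator   = -0.0108 − (-0.0203)·1.474762 − (0.1733/3.0209)·1.083939 = -0.043045
denominator = 1 − 1.474762 = -0.474762
p = -0.043045 / -0.474762 = 0.0907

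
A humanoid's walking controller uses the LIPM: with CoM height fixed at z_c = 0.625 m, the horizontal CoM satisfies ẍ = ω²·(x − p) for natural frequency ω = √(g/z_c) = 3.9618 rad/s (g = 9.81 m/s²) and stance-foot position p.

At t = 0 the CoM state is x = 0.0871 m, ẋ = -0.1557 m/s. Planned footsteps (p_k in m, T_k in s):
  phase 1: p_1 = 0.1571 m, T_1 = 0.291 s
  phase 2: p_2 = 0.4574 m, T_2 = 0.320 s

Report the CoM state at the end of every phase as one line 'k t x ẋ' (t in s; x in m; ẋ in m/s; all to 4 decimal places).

1 0.2910 -0.0208 -0.6666
2 0.6110 -0.7347 -4.3772

phase 1: p=0.1571, T=0.291, ωT=1.152884, cosh=1.741519, sinh=1.425794; start (x,ẋ)=(0.087100, -0.155700) → end (x,ẋ)=(-0.020841, -0.666564)
phase 2: p=0.4574, T=0.320, ωT=1.267776, cosh=1.917199, sinh=1.635743; start (x,ẋ)=(-0.020841, -0.666564) → end (x,ẋ)=(-0.734693, -4.377167)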